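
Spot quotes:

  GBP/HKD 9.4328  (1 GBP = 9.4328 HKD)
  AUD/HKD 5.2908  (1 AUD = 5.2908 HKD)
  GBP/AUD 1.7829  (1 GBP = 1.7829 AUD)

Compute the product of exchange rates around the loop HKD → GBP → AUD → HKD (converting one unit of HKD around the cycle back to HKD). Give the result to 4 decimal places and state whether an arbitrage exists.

Around HKD → GBP → AUD → HKD: 1 ÷ 9.4328 × 1.7829 × 5.2908 = 1.000018
Product ≈ 1 (deviation 0.002%, within rounding noise).

1.0000 (no arbitrage)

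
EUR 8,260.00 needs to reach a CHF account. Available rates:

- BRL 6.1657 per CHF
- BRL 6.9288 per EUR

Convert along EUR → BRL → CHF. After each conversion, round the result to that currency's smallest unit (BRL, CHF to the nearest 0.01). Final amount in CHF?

CHF 9,282.30

EUR 8,260.00 × 6.9288 = BRL 57,231.89
BRL 57,231.89 ÷ 6.1657 = CHF 9,282.30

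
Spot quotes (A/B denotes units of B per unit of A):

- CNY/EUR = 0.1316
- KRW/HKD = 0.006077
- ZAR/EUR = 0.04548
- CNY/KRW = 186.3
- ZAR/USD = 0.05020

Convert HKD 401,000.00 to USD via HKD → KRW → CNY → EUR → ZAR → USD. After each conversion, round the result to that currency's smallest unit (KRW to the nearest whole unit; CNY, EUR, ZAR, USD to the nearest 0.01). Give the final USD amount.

USD 51,449.54

HKD 401,000.00 ÷ 0.006077 = KRW 65,986,506
KRW 65,986,506 ÷ 186.3 = CNY 354,194.88
CNY 354,194.88 × 0.1316 = EUR 46,612.05
EUR 46,612.05 ÷ 0.04548 = ZAR 1,024,891.16
ZAR 1,024,891.16 × 0.05020 = USD 51,449.54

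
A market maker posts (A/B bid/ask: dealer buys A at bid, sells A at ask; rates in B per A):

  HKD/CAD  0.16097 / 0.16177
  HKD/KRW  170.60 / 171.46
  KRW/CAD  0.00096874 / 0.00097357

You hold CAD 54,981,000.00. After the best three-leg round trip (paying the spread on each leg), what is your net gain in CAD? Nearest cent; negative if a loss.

Best loop CAD → HKD → KRW → CAD:
CAD 54,981,000.00 ÷ 0.16177 (buy HKD at ask) = HKD 339,871,422.39
HKD 339,871,422.39 × 170.60 (sell HKD at bid) = KRW 57,982,064,660
KRW 57,982,064,660 × 0.00096874 (sell KRW at bid) = CAD 56,169,545.32

Net profit: CAD 1,188,545.32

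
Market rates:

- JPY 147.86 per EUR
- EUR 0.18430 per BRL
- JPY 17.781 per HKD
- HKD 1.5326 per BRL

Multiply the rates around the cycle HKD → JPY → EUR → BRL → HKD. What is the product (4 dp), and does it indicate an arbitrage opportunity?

1.0000 (no arbitrage)

Around HKD → JPY → EUR → BRL → HKD: 1 × 17.781 ÷ 147.86 ÷ 0.18430 × 1.5326 = 1.000021
Product ≈ 1 (deviation 0.002%, within rounding noise).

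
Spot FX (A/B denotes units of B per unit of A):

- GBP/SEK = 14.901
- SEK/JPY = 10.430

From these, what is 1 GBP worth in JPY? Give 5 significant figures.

GBP/JPY = 155.42

1 GBP × 14.901 = 14.901 SEK
14.901 SEK × 10.430 = 155.417 JPY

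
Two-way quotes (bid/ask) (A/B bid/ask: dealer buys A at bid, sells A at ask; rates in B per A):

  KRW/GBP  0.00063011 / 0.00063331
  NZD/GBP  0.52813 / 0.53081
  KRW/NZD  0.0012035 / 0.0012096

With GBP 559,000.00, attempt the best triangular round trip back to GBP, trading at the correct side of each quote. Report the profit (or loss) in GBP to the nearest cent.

Net profit: GBP 2,025.23

Best loop GBP → KRW → NZD → GBP:
GBP 559,000.00 ÷ 0.00063331 (buy KRW at ask) = KRW 882,664,098
KRW 882,664,098 × 0.0012035 (sell KRW at bid) = NZD 1,062,286.24
NZD 1,062,286.24 × 0.52813 (sell NZD at bid) = GBP 561,025.23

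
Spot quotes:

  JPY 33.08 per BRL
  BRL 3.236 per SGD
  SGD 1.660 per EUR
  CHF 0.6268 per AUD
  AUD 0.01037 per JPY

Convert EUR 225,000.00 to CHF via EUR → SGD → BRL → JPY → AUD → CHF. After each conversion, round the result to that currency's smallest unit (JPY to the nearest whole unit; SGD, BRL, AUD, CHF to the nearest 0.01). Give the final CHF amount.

EUR 225,000.00 × 1.660 = SGD 373,500.00
SGD 373,500.00 × 3.236 = BRL 1,208,646.00
BRL 1,208,646.00 × 33.08 = JPY 39,982,010
JPY 39,982,010 × 0.01037 = AUD 414,613.44
AUD 414,613.44 × 0.6268 = CHF 259,879.70

CHF 259,879.70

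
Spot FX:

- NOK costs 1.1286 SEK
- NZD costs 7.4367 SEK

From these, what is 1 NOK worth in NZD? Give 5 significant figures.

NOK/NZD = 0.15176

1 NOK × 1.1286 = 1.1286 SEK
1.1286 SEK ÷ 7.4367 = 0.151761 NZD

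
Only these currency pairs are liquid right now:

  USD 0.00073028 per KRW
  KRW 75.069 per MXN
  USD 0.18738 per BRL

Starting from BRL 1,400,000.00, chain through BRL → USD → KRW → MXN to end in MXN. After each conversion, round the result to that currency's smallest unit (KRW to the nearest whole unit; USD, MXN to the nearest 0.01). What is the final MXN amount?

BRL 1,400,000.00 × 0.18738 = USD 262,332.00
USD 262,332.00 ÷ 0.00073028 = KRW 359,221,121
KRW 359,221,121 ÷ 75.069 = MXN 4,785,212.55

MXN 4,785,212.55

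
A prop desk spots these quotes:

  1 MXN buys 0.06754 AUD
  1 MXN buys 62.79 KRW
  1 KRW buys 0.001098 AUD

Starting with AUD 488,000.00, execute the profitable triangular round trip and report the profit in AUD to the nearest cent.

Profitable loop is AUD → MXN → KRW → AUD:
AUD 488,000.00 ÷ 0.06754 = MXN 7,225,347.94
MXN 7,225,347.94 × 62.79 = KRW 453,679,597
KRW 453,679,597 × 0.001098 = AUD 498,140.20
Profit = AUD 498,140.20 − AUD 488,000.00

Profit: AUD 10,140.20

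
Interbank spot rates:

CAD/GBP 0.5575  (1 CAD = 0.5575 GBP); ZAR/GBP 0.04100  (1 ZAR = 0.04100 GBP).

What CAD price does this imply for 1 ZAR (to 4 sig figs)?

1 ZAR × 0.04100 = 0.041 GBP
0.041 GBP ÷ 0.5575 = 0.0735426 CAD

ZAR/CAD = 0.07354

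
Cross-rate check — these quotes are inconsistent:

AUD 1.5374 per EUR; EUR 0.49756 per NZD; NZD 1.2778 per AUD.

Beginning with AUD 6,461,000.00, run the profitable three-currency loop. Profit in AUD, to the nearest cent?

Profitable loop is AUD → EUR → NZD → AUD:
AUD 6,461,000.00 ÷ 1.5374 = EUR 4,202,549.76
EUR 4,202,549.76 ÷ 0.49756 = NZD 8,446,317.55
NZD 8,446,317.55 ÷ 1.2778 = AUD 6,610,046.60
Profit = AUD 6,610,046.60 − AUD 6,461,000.00

Profit: AUD 149,046.60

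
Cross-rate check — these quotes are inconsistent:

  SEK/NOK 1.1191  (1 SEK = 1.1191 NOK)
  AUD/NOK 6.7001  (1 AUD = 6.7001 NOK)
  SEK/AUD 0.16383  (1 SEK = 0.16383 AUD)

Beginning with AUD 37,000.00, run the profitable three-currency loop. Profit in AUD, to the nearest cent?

Profitable loop is AUD → SEK → NOK → AUD:
AUD 37,000.00 ÷ 0.16383 = SEK 225,843.86
SEK 225,843.86 × 1.1191 = NOK 252,741.87
NOK 252,741.87 ÷ 6.7001 = AUD 37,722.10
Profit = AUD 37,722.10 − AUD 37,000.00

Profit: AUD 722.10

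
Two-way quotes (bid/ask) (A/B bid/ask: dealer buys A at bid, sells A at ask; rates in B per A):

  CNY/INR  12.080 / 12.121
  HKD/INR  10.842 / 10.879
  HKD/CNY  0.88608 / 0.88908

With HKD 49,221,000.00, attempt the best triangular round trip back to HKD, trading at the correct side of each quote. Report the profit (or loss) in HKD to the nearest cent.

Net profit: HKD 298,989.47

Best loop HKD → INR → CNY → HKD:
HKD 49,221,000.00 × 10.842 (sell HKD at bid) = INR 533,654,082.00
INR 533,654,082.00 ÷ 12.121 (buy CNY at ask) = CNY 44,027,232.24
CNY 44,027,232.24 ÷ 0.88908 (buy HKD at ask) = HKD 49,519,989.47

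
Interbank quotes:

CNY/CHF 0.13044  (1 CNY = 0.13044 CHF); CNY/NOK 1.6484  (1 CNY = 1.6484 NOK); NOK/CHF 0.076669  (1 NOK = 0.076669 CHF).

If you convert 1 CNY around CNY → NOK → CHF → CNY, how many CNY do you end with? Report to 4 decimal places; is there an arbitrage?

0.9689 (arbitrage exists)

Around CNY → NOK → CHF → CNY: 1 × 1.6484 × 0.076669 ÷ 0.13044 = 0.968884
Product < 1; profitable direction is CNY → CHF → NOK → CNY.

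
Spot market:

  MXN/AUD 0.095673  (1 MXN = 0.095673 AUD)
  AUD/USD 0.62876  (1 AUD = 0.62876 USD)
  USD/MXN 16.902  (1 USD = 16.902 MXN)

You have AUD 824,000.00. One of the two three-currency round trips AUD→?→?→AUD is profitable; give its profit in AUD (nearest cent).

Profitable loop is AUD → USD → MXN → AUD:
AUD 824,000.00 × 0.62876 = USD 518,098.24
USD 518,098.24 × 16.902 = MXN 8,756,896.45
MXN 8,756,896.45 × 0.095673 = AUD 837,798.55
Profit = AUD 837,798.55 − AUD 824,000.00

Profit: AUD 13,798.55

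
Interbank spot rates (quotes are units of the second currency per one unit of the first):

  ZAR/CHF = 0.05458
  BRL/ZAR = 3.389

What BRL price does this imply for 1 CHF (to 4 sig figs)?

CHF/BRL = 5.406

1 CHF ÷ 0.05458 = 18.3217 ZAR
18.3217 ZAR ÷ 3.389 = 5.40623 BRL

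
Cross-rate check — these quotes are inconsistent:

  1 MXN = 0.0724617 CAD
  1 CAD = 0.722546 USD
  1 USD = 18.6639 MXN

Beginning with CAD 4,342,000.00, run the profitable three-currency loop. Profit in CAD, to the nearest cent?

Profitable loop is CAD → MXN → USD → CAD:
CAD 4,342,000.00 ÷ 0.0724617 = MXN 59,921,310.15
MXN 59,921,310.15 ÷ 18.6639 = USD 3,210,546.04
USD 3,210,546.04 ÷ 0.722546 = CAD 4,443,379.43
Profit = CAD 4,443,379.43 − CAD 4,342,000.00

Profit: CAD 101,379.43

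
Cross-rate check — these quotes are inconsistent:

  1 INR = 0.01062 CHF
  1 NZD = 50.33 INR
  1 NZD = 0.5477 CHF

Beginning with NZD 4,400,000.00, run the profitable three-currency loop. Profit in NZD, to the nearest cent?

Profitable loop is NZD → CHF → INR → NZD:
NZD 4,400,000.00 × 0.5477 = CHF 2,409,880.00
CHF 2,409,880.00 ÷ 0.01062 = INR 226,919,020.72
INR 226,919,020.72 ÷ 50.33 = NZD 4,508,623.50
Profit = NZD 4,508,623.50 − NZD 4,400,000.00

Profit: NZD 108,623.50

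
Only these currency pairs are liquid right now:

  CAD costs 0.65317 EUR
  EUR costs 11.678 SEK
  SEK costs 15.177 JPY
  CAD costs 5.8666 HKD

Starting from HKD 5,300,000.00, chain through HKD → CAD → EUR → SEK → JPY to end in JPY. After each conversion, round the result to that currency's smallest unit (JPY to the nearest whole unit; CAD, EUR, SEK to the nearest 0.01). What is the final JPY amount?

JPY 104,585,150

HKD 5,300,000.00 ÷ 5.8666 = CAD 903,419.36
CAD 903,419.36 × 0.65317 = EUR 590,086.42
EUR 590,086.42 × 11.678 = SEK 6,891,029.21
SEK 6,891,029.21 × 15.177 = JPY 104,585,150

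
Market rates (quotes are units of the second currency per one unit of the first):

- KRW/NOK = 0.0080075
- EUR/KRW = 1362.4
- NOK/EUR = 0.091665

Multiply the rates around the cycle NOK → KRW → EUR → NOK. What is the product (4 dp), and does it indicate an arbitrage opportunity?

1.0000 (no arbitrage)

Around NOK → KRW → EUR → NOK: 1 ÷ 0.0080075 ÷ 1362.4 ÷ 0.091665 = 0.999988
Product ≈ 1 (deviation 0.001%, within rounding noise).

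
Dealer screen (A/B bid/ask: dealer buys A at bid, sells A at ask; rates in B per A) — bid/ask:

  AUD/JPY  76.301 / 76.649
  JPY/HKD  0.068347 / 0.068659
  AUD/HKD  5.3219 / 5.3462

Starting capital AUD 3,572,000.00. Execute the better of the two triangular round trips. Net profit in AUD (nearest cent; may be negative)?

Best loop AUD → HKD → JPY → AUD:
AUD 3,572,000.00 × 5.3219 (sell AUD at bid) = HKD 19,009,826.80
HKD 19,009,826.80 ÷ 0.068659 (buy JPY at ask) = JPY 276,873,051
JPY 276,873,051 ÷ 76.649 (buy AUD at ask) = AUD 3,612,220.00

Net profit: AUD 40,220.00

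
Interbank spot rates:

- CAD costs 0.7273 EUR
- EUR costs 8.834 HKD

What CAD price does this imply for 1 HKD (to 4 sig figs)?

HKD/CAD = 0.1556

1 HKD ÷ 8.834 = 0.113199 EUR
0.113199 EUR ÷ 0.7273 = 0.155643 CAD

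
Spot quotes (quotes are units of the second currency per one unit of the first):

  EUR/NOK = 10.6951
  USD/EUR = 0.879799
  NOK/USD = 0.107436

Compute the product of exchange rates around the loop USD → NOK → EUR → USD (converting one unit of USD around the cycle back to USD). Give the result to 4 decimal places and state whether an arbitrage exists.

0.9892 (arbitrage exists)

Around USD → NOK → EUR → USD: 1 ÷ 0.107436 ÷ 10.6951 ÷ 0.879799 = 0.989195
Product < 1; profitable direction is USD → EUR → NOK → USD.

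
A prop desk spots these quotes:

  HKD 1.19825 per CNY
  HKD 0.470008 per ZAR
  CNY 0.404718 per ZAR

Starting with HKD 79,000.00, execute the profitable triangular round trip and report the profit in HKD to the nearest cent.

Profitable loop is HKD → ZAR → CNY → HKD:
HKD 79,000.00 ÷ 0.470008 = ZAR 168,082.25
ZAR 168,082.25 × 0.404718 = CNY 68,025.91
CNY 68,025.91 × 1.19825 = HKD 81,512.05
Profit = HKD 81,512.05 − HKD 79,000.00

Profit: HKD 2,512.05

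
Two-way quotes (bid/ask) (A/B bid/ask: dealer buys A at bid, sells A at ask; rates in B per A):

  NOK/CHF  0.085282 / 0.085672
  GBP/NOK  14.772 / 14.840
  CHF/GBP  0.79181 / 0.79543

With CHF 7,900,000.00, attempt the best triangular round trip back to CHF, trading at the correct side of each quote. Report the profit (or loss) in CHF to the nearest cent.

Best loop CHF → GBP → NOK → CHF:
CHF 7,900,000.00 × 0.79181 (sell CHF at bid) = GBP 6,255,299.00
GBP 6,255,299.00 × 14.772 (sell GBP at bid) = NOK 92,403,276.83
NOK 92,403,276.83 × 0.085282 (sell NOK at bid) = CHF 7,880,336.25

Net result: CHF -19,663.75 (no profitable arbitrage after spreads)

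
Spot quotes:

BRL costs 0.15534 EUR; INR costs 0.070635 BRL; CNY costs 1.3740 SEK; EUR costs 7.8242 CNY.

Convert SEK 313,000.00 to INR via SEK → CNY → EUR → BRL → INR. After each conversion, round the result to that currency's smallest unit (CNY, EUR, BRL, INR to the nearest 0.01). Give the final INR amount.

INR 2,653,471.51

SEK 313,000.00 ÷ 1.3740 = CNY 227,802.04
CNY 227,802.04 ÷ 7.8242 = EUR 29,115.06
EUR 29,115.06 ÷ 0.15534 = BRL 187,427.96
BRL 187,427.96 ÷ 0.070635 = INR 2,653,471.51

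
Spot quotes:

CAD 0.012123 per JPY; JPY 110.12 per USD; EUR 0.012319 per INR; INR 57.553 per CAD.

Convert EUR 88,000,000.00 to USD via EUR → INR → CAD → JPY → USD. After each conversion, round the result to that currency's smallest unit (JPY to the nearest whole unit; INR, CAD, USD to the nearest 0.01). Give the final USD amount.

USD 92,974,305.40

EUR 88,000,000.00 ÷ 0.012319 = INR 7,143,436,967.29
INR 7,143,436,967.29 ÷ 57.553 = CAD 124,119,280.79
CAD 124,119,280.79 ÷ 0.012123 = JPY 10,238,330,511
JPY 10,238,330,511 ÷ 110.12 = USD 92,974,305.40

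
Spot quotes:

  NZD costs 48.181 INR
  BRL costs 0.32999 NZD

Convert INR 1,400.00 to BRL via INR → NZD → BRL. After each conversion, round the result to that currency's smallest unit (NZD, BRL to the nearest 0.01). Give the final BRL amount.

INR 1,400.00 ÷ 48.181 = NZD 29.06
NZD 29.06 ÷ 0.32999 = BRL 88.06

BRL 88.06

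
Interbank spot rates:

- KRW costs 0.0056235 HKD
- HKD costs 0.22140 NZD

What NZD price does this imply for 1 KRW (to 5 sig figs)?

1 KRW × 0.0056235 = 0.0056235 HKD
0.0056235 HKD × 0.22140 = 0.00124504 NZD

KRW/NZD = 0.0012450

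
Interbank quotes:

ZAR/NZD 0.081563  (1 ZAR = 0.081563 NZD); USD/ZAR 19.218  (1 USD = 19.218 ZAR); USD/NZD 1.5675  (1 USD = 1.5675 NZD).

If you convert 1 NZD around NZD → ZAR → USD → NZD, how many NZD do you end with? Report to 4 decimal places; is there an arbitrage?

Around NZD → ZAR → USD → NZD: 1 ÷ 0.081563 ÷ 19.218 × 1.5675 = 1.000014
Product ≈ 1 (deviation 0.001%, within rounding noise).

1.0000 (no arbitrage)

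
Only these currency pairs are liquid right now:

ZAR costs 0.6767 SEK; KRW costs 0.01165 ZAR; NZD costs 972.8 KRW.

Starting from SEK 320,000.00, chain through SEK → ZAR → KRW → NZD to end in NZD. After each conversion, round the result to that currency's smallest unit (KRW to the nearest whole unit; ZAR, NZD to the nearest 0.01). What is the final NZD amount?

SEK 320,000.00 ÷ 0.6767 = ZAR 472,883.11
ZAR 472,883.11 ÷ 0.01165 = KRW 40,590,825
KRW 40,590,825 ÷ 972.8 = NZD 41,725.77

NZD 41,725.77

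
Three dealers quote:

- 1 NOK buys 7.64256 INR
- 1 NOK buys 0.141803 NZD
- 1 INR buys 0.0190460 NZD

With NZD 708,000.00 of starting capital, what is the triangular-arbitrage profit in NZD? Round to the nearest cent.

Profit: NZD 18,759.10

Profitable loop is NZD → NOK → INR → NZD:
NZD 708,000.00 ÷ 0.141803 = NOK 4,992,842.18
NOK 4,992,842.18 × 7.64256 = INR 38,158,095.95
INR 38,158,095.95 × 0.0190460 = NZD 726,759.10
Profit = NZD 726,759.10 − NZD 708,000.00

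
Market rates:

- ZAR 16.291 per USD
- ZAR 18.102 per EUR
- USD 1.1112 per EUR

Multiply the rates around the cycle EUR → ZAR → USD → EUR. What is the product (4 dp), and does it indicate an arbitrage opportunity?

1.0000 (no arbitrage)

Around EUR → ZAR → USD → EUR: 1 × 18.102 ÷ 16.291 ÷ 1.1112 = 0.999969
Product ≈ 1 (deviation 0.003%, within rounding noise).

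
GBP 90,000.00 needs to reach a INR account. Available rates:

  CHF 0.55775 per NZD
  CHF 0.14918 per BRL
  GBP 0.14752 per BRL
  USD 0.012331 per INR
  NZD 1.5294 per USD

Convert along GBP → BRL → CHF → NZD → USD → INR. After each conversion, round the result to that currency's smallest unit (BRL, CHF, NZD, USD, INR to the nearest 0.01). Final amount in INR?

GBP 90,000.00 ÷ 0.14752 = BRL 610,086.77
BRL 610,086.77 × 0.14918 = CHF 91,012.74
CHF 91,012.74 ÷ 0.55775 = NZD 163,178.38
NZD 163,178.38 ÷ 1.5294 = USD 106,694.38
USD 106,694.38 ÷ 0.012331 = INR 8,652,532.64

INR 8,652,532.64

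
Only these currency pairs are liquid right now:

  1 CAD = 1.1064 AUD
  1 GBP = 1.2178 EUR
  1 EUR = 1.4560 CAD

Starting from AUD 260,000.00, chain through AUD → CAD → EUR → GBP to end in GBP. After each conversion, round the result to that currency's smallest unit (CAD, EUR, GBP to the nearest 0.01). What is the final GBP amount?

AUD 260,000.00 ÷ 1.1064 = CAD 234,996.38
CAD 234,996.38 ÷ 1.4560 = EUR 161,398.61
EUR 161,398.61 ÷ 1.2178 = GBP 132,532.94

GBP 132,532.94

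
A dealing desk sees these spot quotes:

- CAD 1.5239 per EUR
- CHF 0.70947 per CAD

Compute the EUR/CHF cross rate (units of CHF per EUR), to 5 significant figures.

EUR/CHF = 1.0812

1 EUR × 1.5239 = 1.5239 CAD
1.5239 CAD × 0.70947 = 1.08116 CHF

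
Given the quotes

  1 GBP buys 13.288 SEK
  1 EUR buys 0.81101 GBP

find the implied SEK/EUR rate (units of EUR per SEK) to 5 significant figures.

1 SEK ÷ 13.288 = 0.0752559 GBP
0.0752559 GBP ÷ 0.81101 = 0.0927928 EUR

SEK/EUR = 0.092793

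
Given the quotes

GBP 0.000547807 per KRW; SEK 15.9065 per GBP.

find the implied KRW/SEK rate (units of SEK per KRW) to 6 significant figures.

1 KRW × 0.000547807 = 0.000547807 GBP
0.000547807 GBP × 15.9065 = 0.00871369 SEK

KRW/SEK = 0.00871369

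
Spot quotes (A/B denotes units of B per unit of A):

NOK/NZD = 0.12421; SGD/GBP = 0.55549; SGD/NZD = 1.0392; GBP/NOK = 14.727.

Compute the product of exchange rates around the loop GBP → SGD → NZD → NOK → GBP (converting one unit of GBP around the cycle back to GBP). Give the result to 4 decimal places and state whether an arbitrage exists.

1.0227 (arbitrage exists)

Around GBP → SGD → NZD → NOK → GBP: 1 ÷ 0.55549 × 1.0392 ÷ 0.12421 ÷ 14.727 = 1.022709
Product > 1; profitable direction is GBP → SGD → NZD → NOK → GBP.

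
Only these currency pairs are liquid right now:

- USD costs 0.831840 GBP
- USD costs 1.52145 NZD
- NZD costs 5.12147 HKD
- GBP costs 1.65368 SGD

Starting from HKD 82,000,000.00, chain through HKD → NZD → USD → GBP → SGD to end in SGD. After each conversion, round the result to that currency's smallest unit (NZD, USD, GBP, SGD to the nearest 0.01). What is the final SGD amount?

SGD 14,476,141.13

HKD 82,000,000.00 ÷ 5.12147 = NZD 16,011,028.08
NZD 16,011,028.08 ÷ 1.52145 = USD 10,523,532.21
USD 10,523,532.21 × 0.831840 = GBP 8,753,895.03
GBP 8,753,895.03 × 1.65368 = SGD 14,476,141.13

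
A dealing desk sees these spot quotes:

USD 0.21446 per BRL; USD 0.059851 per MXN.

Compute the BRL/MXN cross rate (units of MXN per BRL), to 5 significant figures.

BRL/MXN = 3.5832

1 BRL × 0.21446 = 0.21446 USD
0.21446 USD ÷ 0.059851 = 3.58323 MXN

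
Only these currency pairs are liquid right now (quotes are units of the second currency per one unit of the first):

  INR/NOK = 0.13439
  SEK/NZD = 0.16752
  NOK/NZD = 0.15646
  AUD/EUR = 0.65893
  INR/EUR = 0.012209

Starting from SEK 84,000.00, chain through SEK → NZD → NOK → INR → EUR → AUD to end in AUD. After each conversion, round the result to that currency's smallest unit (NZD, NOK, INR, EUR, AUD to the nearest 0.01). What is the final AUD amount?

AUD 12,399.85

SEK 84,000.00 × 0.16752 = NZD 14,071.68
NZD 14,071.68 ÷ 0.15646 = NOK 89,937.88
NOK 89,937.88 ÷ 0.13439 = INR 669,230.45
INR 669,230.45 × 0.012209 = EUR 8,170.63
EUR 8,170.63 ÷ 0.65893 = AUD 12,399.85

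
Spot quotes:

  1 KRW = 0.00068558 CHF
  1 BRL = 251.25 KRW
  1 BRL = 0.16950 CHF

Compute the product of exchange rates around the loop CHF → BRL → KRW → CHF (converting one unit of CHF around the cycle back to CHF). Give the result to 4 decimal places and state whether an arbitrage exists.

Around CHF → BRL → KRW → CHF: 1 ÷ 0.16950 × 251.25 × 0.00068558 = 1.016236
Product > 1; profitable direction is CHF → BRL → KRW → CHF.

1.0162 (arbitrage exists)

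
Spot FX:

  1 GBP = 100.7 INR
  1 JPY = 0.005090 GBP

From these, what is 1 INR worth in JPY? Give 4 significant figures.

1 INR ÷ 100.7 = 0.00993049 GBP
0.00993049 GBP ÷ 0.005090 = 1.95098 JPY

INR/JPY = 1.951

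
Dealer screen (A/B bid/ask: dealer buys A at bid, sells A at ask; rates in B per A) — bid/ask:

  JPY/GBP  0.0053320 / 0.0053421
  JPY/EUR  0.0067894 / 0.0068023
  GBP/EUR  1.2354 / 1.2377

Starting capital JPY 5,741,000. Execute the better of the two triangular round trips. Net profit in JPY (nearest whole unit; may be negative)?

Net profit: JPY 154,105

Best loop JPY → EUR → GBP → JPY:
JPY 5,741,000 × 0.0067894 (sell JPY at bid) = EUR 38,977.95
EUR 38,977.95 ÷ 1.2377 (buy GBP at ask) = GBP 31,492.24
GBP 31,492.24 ÷ 0.0053421 (buy JPY at ask) = JPY 5,895,105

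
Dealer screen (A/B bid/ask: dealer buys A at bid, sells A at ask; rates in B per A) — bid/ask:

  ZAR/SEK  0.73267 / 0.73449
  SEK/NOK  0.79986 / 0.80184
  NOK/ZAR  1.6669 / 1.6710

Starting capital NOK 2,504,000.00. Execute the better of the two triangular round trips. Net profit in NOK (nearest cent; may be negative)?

Net profit: NOK 40,393.46

Best loop NOK → SEK → ZAR → NOK:
NOK 2,504,000.00 ÷ 0.80184 (buy SEK at ask) = SEK 3,122,817.52
SEK 3,122,817.52 ÷ 0.73449 (buy ZAR at ask) = ZAR 4,251,681.47
ZAR 4,251,681.47 ÷ 1.6710 (buy NOK at ask) = NOK 2,544,393.46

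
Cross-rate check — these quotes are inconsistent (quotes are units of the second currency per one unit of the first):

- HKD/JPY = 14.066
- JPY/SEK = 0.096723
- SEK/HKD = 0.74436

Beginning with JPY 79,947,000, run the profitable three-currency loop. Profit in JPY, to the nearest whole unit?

Profit: JPY 1,015,809

Profitable loop is JPY → SEK → HKD → JPY:
JPY 79,947,000 × 0.096723 = SEK 7,732,713.68
SEK 7,732,713.68 × 0.74436 = HKD 5,755,922.76
HKD 5,755,922.76 × 14.066 = JPY 80,962,809
Profit = JPY 80,962,809 − JPY 79,947,000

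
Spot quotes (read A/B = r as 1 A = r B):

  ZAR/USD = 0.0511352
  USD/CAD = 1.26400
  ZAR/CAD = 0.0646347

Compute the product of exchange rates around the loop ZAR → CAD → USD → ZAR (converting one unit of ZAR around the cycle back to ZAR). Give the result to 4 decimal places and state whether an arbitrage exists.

1.0000 (no arbitrage)

Around ZAR → CAD → USD → ZAR: 1 × 0.0646347 ÷ 1.26400 ÷ 0.0511352 = 0.999997
Product ≈ 1 (deviation 0.000%, within rounding noise).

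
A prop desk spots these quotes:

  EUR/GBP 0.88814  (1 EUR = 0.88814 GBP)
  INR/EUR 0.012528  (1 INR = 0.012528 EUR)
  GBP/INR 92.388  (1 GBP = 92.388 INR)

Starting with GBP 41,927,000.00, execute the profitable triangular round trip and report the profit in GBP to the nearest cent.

Profitable loop is GBP → INR → EUR → GBP:
GBP 41,927,000.00 × 92.388 = INR 3,873,551,676.00
INR 3,873,551,676.00 × 0.012528 = EUR 48,527,855.40
EUR 48,527,855.40 × 0.88814 = GBP 43,099,529.49
Profit = GBP 43,099,529.49 − GBP 41,927,000.00

Profit: GBP 1,172,529.49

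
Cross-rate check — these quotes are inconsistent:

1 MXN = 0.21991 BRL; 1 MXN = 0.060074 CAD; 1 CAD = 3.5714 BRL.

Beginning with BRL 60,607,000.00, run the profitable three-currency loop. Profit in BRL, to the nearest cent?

Profit: BRL 1,514,612.66

Profitable loop is BRL → CAD → MXN → BRL:
BRL 60,607,000.00 ÷ 3.5714 = CAD 16,970,095.76
CAD 16,970,095.76 ÷ 0.060074 = MXN 282,486,529.29
MXN 282,486,529.29 × 0.21991 = BRL 62,121,612.66
Profit = BRL 62,121,612.66 − BRL 60,607,000.00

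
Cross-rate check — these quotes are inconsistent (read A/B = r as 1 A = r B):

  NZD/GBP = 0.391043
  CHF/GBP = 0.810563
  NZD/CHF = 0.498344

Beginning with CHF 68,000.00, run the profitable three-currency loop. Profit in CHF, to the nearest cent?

Profit: CHF 2,242.57

Profitable loop is CHF → GBP → NZD → CHF:
CHF 68,000.00 × 0.810563 = GBP 55,118.28
GBP 55,118.28 ÷ 0.391043 = NZD 140,951.98
NZD 140,951.98 × 0.498344 = CHF 70,242.57
Profit = CHF 70,242.57 − CHF 68,000.00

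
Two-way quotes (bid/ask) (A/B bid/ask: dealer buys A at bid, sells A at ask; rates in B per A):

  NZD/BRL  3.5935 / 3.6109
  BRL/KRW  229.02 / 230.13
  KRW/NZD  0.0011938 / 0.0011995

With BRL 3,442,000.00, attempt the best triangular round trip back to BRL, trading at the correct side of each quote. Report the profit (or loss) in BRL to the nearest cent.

Best loop BRL → NZD → KRW → BRL:
BRL 3,442,000.00 ÷ 3.6109 (buy NZD at ask) = NZD 953,224.96
NZD 953,224.96 ÷ 0.0011995 (buy KRW at ask) = KRW 794,685,250
KRW 794,685,250 ÷ 230.13 (buy BRL at ask) = BRL 3,453,201.45

Net profit: BRL 11,201.45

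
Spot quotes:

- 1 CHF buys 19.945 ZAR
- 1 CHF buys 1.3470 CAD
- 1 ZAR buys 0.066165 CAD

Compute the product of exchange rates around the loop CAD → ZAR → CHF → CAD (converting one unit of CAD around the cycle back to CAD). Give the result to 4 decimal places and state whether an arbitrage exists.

Around CAD → ZAR → CHF → CAD: 1 ÷ 0.066165 ÷ 19.945 × 1.3470 = 1.020717
Product > 1; profitable direction is CAD → ZAR → CHF → CAD.

1.0207 (arbitrage exists)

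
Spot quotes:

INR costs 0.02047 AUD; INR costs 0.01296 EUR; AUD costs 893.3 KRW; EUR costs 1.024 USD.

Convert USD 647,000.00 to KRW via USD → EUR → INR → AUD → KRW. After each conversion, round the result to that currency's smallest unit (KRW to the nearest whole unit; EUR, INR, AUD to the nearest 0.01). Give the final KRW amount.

USD 647,000.00 ÷ 1.024 = EUR 631,835.94
EUR 631,835.94 ÷ 0.01296 = INR 48,752,773.15
INR 48,752,773.15 × 0.02047 = AUD 997,969.27
AUD 997,969.27 × 893.3 = KRW 891,485,949

KRW 891,485,949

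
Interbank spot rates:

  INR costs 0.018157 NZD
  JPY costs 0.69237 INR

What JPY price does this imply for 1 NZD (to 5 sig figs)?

1 NZD ÷ 0.018157 = 55.0752 INR
55.0752 INR ÷ 0.69237 = 79.5459 JPY

NZD/JPY = 79.546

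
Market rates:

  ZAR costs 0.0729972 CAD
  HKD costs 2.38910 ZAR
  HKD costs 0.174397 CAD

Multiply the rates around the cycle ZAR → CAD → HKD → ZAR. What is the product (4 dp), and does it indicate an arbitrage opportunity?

1.0000 (no arbitrage)

Around ZAR → CAD → HKD → ZAR: 1 × 0.0729972 ÷ 0.174397 × 2.38910 = 1.000004
Product ≈ 1 (deviation 0.000%, within rounding noise).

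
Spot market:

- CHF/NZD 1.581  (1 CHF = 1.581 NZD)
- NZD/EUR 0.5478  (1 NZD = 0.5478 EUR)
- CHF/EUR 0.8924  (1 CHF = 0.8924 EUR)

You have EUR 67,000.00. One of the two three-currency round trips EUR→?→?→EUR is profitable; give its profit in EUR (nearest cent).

Profitable loop is EUR → NZD → CHF → EUR:
EUR 67,000.00 ÷ 0.5478 = NZD 122,307.41
NZD 122,307.41 ÷ 1.581 = CHF 77,360.79
CHF 77,360.79 × 0.8924 = EUR 69,036.77
Profit = EUR 69,036.77 − EUR 67,000.00

Profit: EUR 2,036.77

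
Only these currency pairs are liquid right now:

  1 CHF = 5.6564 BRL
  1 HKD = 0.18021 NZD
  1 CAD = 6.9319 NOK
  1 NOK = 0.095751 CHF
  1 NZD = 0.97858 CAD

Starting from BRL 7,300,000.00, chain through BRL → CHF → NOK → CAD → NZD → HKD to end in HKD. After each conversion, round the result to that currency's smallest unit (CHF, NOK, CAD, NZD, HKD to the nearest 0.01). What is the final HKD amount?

HKD 11,025,845.90

BRL 7,300,000.00 ÷ 5.6564 = CHF 1,290,573.51
CHF 1,290,573.51 ÷ 0.095751 = NOK 13,478,433.75
NOK 13,478,433.75 ÷ 6.9319 = CAD 1,944,406.84
CAD 1,944,406.84 ÷ 0.97858 = NZD 1,986,967.69
NZD 1,986,967.69 ÷ 0.18021 = HKD 11,025,845.90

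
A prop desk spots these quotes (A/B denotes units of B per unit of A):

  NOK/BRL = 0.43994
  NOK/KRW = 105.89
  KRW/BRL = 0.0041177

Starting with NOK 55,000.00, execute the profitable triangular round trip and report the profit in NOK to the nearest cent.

Profitable loop is NOK → BRL → KRW → NOK:
NOK 55,000.00 × 0.43994 = BRL 24,196.70
BRL 24,196.70 ÷ 0.0041177 = KRW 5,876,266
KRW 5,876,266 ÷ 105.89 = NOK 55,494.06
Profit = NOK 55,494.06 − NOK 55,000.00

Profit: NOK 494.06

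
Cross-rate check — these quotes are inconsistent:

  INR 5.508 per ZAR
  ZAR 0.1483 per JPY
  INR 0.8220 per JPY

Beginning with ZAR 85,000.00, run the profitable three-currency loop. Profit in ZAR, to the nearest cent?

Profitable loop is ZAR → JPY → INR → ZAR:
ZAR 85,000.00 ÷ 0.1483 = JPY 573,163
JPY 573,163 × 0.8220 = INR 471,139.58
INR 471,139.58 ÷ 5.508 = ZAR 85,537.32
Profit = ZAR 85,537.32 − ZAR 85,000.00

Profit: ZAR 537.32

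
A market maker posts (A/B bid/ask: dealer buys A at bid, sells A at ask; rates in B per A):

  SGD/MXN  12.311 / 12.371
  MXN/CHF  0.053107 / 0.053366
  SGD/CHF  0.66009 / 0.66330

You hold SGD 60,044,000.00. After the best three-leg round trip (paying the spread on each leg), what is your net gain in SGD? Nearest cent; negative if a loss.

Best loop SGD → CHF → MXN → SGD:
SGD 60,044,000.00 × 0.66009 (sell SGD at bid) = CHF 39,634,443.96
CHF 39,634,443.96 ÷ 0.053366 (buy MXN at ask) = MXN 742,690,926.06
MXN 742,690,926.06 ÷ 12.371 (buy SGD at ask) = SGD 60,034,833.57

Net result: SGD -9,166.43 (no profitable arbitrage after spreads)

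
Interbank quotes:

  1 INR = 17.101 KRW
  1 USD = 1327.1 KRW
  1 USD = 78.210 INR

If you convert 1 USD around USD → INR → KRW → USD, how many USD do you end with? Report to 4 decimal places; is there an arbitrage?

Around USD → INR → KRW → USD: 1 × 78.210 × 17.101 ÷ 1327.1 = 1.007813
Product > 1; profitable direction is USD → INR → KRW → USD.

1.0078 (arbitrage exists)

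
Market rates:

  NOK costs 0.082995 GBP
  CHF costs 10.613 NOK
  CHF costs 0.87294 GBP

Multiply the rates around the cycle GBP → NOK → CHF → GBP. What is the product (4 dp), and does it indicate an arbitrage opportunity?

Around GBP → NOK → CHF → GBP: 1 ÷ 0.082995 ÷ 10.613 × 0.87294 = 0.991047
Product < 1; profitable direction is GBP → CHF → NOK → GBP.

0.9910 (arbitrage exists)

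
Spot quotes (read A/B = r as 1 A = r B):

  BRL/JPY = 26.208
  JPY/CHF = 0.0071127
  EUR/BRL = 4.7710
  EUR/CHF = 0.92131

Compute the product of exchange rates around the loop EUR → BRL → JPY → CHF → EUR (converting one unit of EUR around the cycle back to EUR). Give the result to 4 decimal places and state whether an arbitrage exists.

Around EUR → BRL → JPY → CHF → EUR: 1 × 4.7710 × 26.208 × 0.0071127 ÷ 0.92131 = 0.965322
Product < 1; profitable direction is EUR → CHF → JPY → BRL → EUR.

0.9653 (arbitrage exists)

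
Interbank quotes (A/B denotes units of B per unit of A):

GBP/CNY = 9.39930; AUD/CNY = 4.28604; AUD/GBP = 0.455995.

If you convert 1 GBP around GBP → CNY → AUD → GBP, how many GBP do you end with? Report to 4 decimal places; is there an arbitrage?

1.0000 (no arbitrage)

Around GBP → CNY → AUD → GBP: 1 × 9.39930 ÷ 4.28604 × 0.455995 = 0.999999
Product ≈ 1 (deviation 0.000%, within rounding noise).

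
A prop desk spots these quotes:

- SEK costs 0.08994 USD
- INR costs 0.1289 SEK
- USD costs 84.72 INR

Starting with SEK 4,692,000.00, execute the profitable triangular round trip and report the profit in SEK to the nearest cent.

Profitable loop is SEK → INR → USD → SEK:
SEK 4,692,000.00 ÷ 0.1289 = INR 36,400,310.32
INR 36,400,310.32 ÷ 84.72 = USD 429,654.28
USD 429,654.28 ÷ 0.08994 = SEK 4,777,121.15
Profit = SEK 4,777,121.15 − SEK 4,692,000.00

Profit: SEK 85,121.15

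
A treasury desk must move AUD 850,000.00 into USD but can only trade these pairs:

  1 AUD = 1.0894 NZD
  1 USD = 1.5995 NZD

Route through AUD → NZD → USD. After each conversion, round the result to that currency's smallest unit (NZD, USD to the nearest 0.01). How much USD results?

USD 578,924.66

AUD 850,000.00 × 1.0894 = NZD 925,990.00
NZD 925,990.00 ÷ 1.5995 = USD 578,924.66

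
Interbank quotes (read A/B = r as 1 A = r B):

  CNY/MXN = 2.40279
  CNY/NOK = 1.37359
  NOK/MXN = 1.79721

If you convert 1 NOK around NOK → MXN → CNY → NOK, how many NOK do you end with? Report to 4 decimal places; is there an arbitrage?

Around NOK → MXN → CNY → NOK: 1 × 1.79721 ÷ 2.40279 × 1.37359 = 1.027401
Product > 1; profitable direction is NOK → MXN → CNY → NOK.

1.0274 (arbitrage exists)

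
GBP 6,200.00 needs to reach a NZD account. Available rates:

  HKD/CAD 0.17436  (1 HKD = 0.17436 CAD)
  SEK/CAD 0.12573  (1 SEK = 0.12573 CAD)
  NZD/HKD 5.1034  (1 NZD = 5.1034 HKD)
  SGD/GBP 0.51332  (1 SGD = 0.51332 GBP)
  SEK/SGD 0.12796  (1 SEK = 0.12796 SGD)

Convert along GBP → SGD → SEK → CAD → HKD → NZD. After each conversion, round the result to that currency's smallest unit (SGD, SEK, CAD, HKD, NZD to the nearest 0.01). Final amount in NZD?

GBP 6,200.00 ÷ 0.51332 = SGD 12,078.24
SGD 12,078.24 ÷ 0.12796 = SEK 94,390.75
SEK 94,390.75 × 0.12573 = CAD 11,867.75
CAD 11,867.75 ÷ 0.17436 = HKD 68,064.64
HKD 68,064.64 ÷ 5.1034 = NZD 13,337.12

NZD 13,337.12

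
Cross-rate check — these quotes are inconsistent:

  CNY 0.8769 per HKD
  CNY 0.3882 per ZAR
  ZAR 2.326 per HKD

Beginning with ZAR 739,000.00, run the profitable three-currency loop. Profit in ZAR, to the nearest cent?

Profitable loop is ZAR → CNY → HKD → ZAR:
ZAR 739,000.00 × 0.3882 = CNY 286,879.80
CNY 286,879.80 ÷ 0.8769 = HKD 327,152.24
HKD 327,152.24 × 2.326 = ZAR 760,956.11
Profit = ZAR 760,956.11 − ZAR 739,000.00

Profit: ZAR 21,956.11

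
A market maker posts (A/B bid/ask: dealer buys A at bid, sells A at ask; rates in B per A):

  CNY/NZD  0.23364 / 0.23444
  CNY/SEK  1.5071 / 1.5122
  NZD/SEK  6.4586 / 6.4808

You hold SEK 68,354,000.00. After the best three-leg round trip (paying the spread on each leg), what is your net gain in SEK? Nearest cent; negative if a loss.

Best loop SEK → CNY → NZD → SEK:
SEK 68,354,000.00 ÷ 1.5122 (buy CNY at ask) = CNY 45,201,692.90
CNY 45,201,692.90 × 0.23364 (sell CNY at bid) = NZD 10,560,923.53
NZD 10,560,923.53 × 6.4586 (sell NZD at bid) = SEK 68,208,780.70

Net result: SEK -145,219.30 (no profitable arbitrage after spreads)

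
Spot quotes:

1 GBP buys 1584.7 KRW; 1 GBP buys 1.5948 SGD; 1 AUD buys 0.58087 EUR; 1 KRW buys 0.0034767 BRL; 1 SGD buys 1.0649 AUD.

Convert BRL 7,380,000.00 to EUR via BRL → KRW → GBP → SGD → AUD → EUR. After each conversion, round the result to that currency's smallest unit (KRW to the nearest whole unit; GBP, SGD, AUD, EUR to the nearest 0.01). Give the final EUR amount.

EUR 1,321,405.43

BRL 7,380,000.00 ÷ 0.0034767 = KRW 2,122,702,563
KRW 2,122,702,563 ÷ 1584.7 = GBP 1,339,498.05
GBP 1,339,498.05 × 1.5948 = SGD 2,136,231.49
SGD 2,136,231.49 × 1.0649 = AUD 2,274,872.91
AUD 2,274,872.91 × 0.58087 = EUR 1,321,405.43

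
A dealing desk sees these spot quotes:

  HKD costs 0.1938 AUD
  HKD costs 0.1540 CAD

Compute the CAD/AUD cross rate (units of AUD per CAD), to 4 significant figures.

CAD/AUD = 1.258

1 CAD ÷ 0.1540 = 6.49351 HKD
6.49351 HKD × 0.1938 = 1.25844 AUD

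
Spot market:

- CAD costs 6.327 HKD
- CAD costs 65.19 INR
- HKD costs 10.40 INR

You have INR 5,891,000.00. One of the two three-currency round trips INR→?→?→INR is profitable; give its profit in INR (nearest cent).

Profit: INR 55,195.93

Profitable loop is INR → CAD → HKD → INR:
INR 5,891,000.00 ÷ 65.19 = CAD 90,366.62
CAD 90,366.62 × 6.327 = HKD 571,749.61
HKD 571,749.61 × 10.40 = INR 5,946,195.93
Profit = INR 5,946,195.93 − INR 5,891,000.00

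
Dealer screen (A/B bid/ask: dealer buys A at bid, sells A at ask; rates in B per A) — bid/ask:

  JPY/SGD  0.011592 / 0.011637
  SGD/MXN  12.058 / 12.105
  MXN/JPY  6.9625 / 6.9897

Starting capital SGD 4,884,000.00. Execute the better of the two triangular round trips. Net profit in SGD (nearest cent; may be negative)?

Net profit: SGD 76,338.23

Best loop SGD → JPY → MXN → SGD:
SGD 4,884,000.00 ÷ 0.011637 (buy JPY at ask) = JPY 419,695,798
JPY 419,695,798 ÷ 6.9897 (buy MXN at ask) = MXN 60,044,894.33
MXN 60,044,894.33 ÷ 12.105 (buy SGD at ask) = SGD 4,960,338.23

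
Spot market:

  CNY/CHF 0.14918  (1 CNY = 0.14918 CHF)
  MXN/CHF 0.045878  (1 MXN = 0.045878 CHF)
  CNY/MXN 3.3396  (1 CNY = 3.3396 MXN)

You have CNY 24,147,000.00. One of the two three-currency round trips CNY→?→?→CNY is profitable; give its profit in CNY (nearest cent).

Profitable loop is CNY → MXN → CHF → CNY:
CNY 24,147,000.00 × 3.3396 = MXN 80,641,321.20
MXN 80,641,321.20 × 0.045878 = CHF 3,699,662.53
CHF 3,699,662.53 ÷ 0.14918 = CNY 24,799,990.17
Profit = CNY 24,799,990.17 − CNY 24,147,000.00

Profit: CNY 652,990.17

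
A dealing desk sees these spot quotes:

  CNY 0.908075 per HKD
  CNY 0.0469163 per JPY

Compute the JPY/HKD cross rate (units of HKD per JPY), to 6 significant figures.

JPY/HKD = 0.0516657

1 JPY × 0.0469163 = 0.0469163 CNY
0.0469163 CNY ÷ 0.908075 = 0.0516657 HKD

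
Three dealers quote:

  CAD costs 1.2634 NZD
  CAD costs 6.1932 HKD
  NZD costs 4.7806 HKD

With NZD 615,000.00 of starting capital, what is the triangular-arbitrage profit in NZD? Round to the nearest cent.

Profitable loop is NZD → CAD → HKD → NZD:
NZD 615,000.00 ÷ 1.2634 = CAD 486,781.70
CAD 486,781.70 × 6.1932 = HKD 3,014,736.43
HKD 3,014,736.43 ÷ 4.7806 = NZD 630,618.84
Profit = NZD 630,618.84 − NZD 615,000.00

Profit: NZD 15,618.84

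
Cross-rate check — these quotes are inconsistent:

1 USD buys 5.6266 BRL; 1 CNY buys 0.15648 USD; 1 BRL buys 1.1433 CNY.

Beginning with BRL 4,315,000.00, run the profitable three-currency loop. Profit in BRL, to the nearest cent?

Profit: BRL 28,560.58

Profitable loop is BRL → CNY → USD → BRL:
BRL 4,315,000.00 × 1.1433 = CNY 4,933,339.50
CNY 4,933,339.50 × 0.15648 = USD 771,968.96
USD 771,968.96 × 5.6266 = BRL 4,343,560.58
Profit = BRL 4,343,560.58 − BRL 4,315,000.00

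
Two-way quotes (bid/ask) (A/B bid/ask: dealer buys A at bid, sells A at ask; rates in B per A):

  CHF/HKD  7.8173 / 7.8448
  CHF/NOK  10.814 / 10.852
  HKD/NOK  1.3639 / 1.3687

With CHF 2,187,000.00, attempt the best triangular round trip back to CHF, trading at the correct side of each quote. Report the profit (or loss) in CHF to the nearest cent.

Best loop CHF → NOK → HKD → CHF:
CHF 2,187,000.00 × 10.814 (sell CHF at bid) = NOK 23,650,218.00
NOK 23,650,218.00 ÷ 1.3687 (buy HKD at ask) = HKD 17,279,329.29
HKD 17,279,329.29 ÷ 7.8448 (buy CHF at ask) = CHF 2,202,647.52

Net profit: CHF 15,647.52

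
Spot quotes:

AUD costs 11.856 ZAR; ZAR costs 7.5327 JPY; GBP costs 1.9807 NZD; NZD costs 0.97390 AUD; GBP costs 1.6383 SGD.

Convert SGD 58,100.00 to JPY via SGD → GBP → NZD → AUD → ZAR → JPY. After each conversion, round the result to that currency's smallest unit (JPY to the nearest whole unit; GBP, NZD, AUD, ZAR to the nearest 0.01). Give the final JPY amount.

JPY 6,109,485

SGD 58,100.00 ÷ 1.6383 = GBP 35,463.59
GBP 35,463.59 × 1.9807 = NZD 70,242.73
NZD 70,242.73 × 0.97390 = AUD 68,409.39
AUD 68,409.39 × 11.856 = ZAR 811,061.73
ZAR 811,061.73 × 7.5327 = JPY 6,109,485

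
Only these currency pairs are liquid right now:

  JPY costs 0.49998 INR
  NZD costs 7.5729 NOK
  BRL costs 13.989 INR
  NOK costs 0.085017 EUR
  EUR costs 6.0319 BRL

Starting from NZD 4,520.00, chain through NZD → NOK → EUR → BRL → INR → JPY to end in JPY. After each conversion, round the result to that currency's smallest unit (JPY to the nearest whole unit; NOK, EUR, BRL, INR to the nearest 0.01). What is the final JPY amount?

NZD 4,520.00 × 7.5729 = NOK 34,229.51
NOK 34,229.51 × 0.085017 = EUR 2,910.09
EUR 2,910.09 × 6.0319 = BRL 17,553.37
BRL 17,553.37 × 13.989 = INR 245,554.09
INR 245,554.09 ÷ 0.49998 = JPY 491,128

JPY 491,128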